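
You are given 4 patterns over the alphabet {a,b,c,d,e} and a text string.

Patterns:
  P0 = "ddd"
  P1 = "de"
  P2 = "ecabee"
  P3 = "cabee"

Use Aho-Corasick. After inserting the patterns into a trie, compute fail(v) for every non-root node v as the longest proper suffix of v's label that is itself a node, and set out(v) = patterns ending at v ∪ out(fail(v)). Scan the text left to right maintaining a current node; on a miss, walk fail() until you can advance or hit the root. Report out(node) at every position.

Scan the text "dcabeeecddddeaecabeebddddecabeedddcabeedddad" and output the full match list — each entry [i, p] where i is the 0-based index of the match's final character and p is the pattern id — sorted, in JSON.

Build:
Trie (insert patterns):
  n0 'ε': c→11 d→1 e→5
  n1 'd': d→2 e→4
  n2 'dd': d→3
  n3 'ddd': ·  ←P0
  n4 'de': ·  ←P1
  n5 'e': c→6
  n6 'ec': a→7
  n7 'eca': b→8
  n8 'ecab': e→9
  n9 'ecabe': e→10
  n10 'ecabee': ·  ←P2
  n11 'c': a→12
  n12 'ca': b→13
  n13 'cab': e→14
  n14 'cabe': e→15
  n15 'cabee': ·  ←P3

Failure links (BFS by depth):
  fail(1) 'd': from fail(0)=0 chase 'd': 0 ⇒ 0;  out=∅∪out(0)=∅
  fail(5) 'e': from fail(0)=0 chase 'e': 0 ⇒ 0;  out=∅∪out(0)=∅
  fail(11) 'c': from fail(0)=0 chase 'c': 0 ⇒ 0;  out=∅∪out(0)=∅
  fail(2) 'dd': from fail(1)=0 chase 'd': 0 ⇒ 1;  out=∅∪out(1)=∅
  fail(4) 'de': from fail(1)=0 chase 'e': 0 ⇒ 5;  out={1}∪out(5)={1}
  fail(6) 'ec': from fail(5)=0 chase 'c': 0 ⇒ 11;  out=∅∪out(11)=∅
  fail(12) 'ca': from fail(11)=0 chase 'a': 0 ⇒ 0;  out=∅∪out(0)=∅
  fail(3) 'ddd': from fail(2)=1 chase 'd': 1 ⇒ 2;  out={0}∪out(2)={0}
  fail(7) 'eca': from fail(6)=11 chase 'a': 11 ⇒ 12;  out=∅∪out(12)=∅
  fail(13) 'cab': from fail(12)=0 chase 'b': 0 ⇒ 0;  out=∅∪out(0)=∅
  fail(8) 'ecab': from fail(7)=12 chase 'b': 12 ⇒ 13;  out=∅∪out(13)=∅
  fail(14) 'cabe': from fail(13)=0 chase 'e': 0 ⇒ 5;  out=∅∪out(5)=∅
  fail(9) 'ecabe': from fail(8)=13 chase 'e': 13 ⇒ 14;  out=∅∪out(14)=∅
  fail(15) 'cabee': from fail(14)=5 chase 'e': 5→0 ⇒ 5;  out={3}∪out(5)={3}
  fail(10) 'ecabee': from fail(9)=14 chase 'e': 14 ⇒ 15;  out={2}∪out(15)={2,3}

Text stream:
i=0 'd': node 0→1
i=1 'c': node 1→11 (fail-walked)
i=2 'a': node 11→12
i=3 'b': node 12→13
i=4 'e': node 13→14
i=5 'e': node 14→15  ** P3@[1:5]
i=6 'e': node 15→5 (fail-walked)
i=7 'c': node 5→6
i=8 'd': node 6→1 (fail-walked)
i=9 'd': node 1→2
i=10 'd': node 2→3  ** P0@[8:10]
i=11 'd': node 3→3 (fail-walked)  ** P0@[9:11]
i=12 'e': node 3→4 (fail-walked)  ** P1@[11:12]
i=13 'a': node 4→0 (fail-walked)
i=14 'e': node 0→5
i=15 'c': node 5→6
i=16 'a': node 6→7
i=17 'b': node 7→8
i=18 'e': node 8→9
i=19 'e': node 9→10  ** P2@[14:19],P3@[15:19]
i=20 'b': node 10→0 (fail-walked)
i=21 'd': node 0→1
i=22 'd': node 1→2
i=23 'd': node 2→3  ** P0@[21:23]
i=24 'd': node 3→3 (fail-walked)  ** P0@[22:24]
i=25 'e': node 3→4 (fail-walked)  ** P1@[24:25]
i=26 'c': node 4→6 (fail-walked)
i=27 'a': node 6→7
i=28 'b': node 7→8
i=29 'e': node 8→9
i=30 'e': node 9→10  ** P2@[25:30],P3@[26:30]
i=31 'd': node 10→1 (fail-walked)
i=32 'd': node 1→2
i=33 'd': node 2→3  ** P0@[31:33]
i=34 'c': node 3→11 (fail-walked)
i=35 'a': node 11→12
i=36 'b': node 12→13
i=37 'e': node 13→14
i=38 'e': node 14→15  ** P3@[34:38]
i=39 'd': node 15→1 (fail-walked)
i=40 'd': node 1→2
i=41 'd': node 2→3  ** P0@[39:41]
i=42 'a': node 3→0 (fail-walked)
i=43 'd': node 0→1

Matches: [[5,3],[10,0],[11,0],[12,1],[19,2],[19,3],[23,0],[24,0],[25,1],[30,2],[30,3],[33,0],[38,3],[41,0]]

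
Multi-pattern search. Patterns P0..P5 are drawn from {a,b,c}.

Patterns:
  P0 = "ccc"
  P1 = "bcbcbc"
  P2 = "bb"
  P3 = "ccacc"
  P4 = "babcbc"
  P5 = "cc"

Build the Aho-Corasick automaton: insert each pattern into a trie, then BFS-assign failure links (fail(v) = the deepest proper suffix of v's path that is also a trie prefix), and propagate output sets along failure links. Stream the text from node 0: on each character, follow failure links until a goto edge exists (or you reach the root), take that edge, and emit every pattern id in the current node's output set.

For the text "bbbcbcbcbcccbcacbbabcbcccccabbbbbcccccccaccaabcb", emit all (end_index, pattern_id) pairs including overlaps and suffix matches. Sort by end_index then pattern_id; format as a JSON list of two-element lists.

Build:
Trie nodes:
  n0 'ε': b→4 c→1
  n1 'c': c→2
  n2 'cc': a→11 c→3  [P5 ends]
  n3 'ccc': ·  [P0 ends]
  n4 'b': a→14 b→10 c→5
  n5 'bc': b→6
  n6 'bcb': c→7
  n7 'bcbc': b→8
  n8 'bcbcb': c→9
  n9 'bcbcbc': ·  [P1 ends]
  n10 'bb': ·  [P2 ends]
  n11 'cca': c→12
  n12 'ccac': c→13
  n13 'ccacc': ·  [P3 ends]
  n14 'ba': b→15
  n15 'bab': c→16
  n16 'babc': b→17
  n17 'babcb': c→18
  n18 'babcbc': ·  [P4 ends]

Failure links (BFS by depth):
  n1('c'): parent n0 fail=0; on 'c' 0 → fail=0;  out ∅∪∅=∅
  n4('b'): parent n0 fail=0; on 'b' 0 → fail=0;  out ∅∪∅=∅
  n2('cc'): parent n1 fail=0; on 'c' 0 → fail=1;  out {5}∪∅={5}
  n5('bc'): parent n4 fail=0; on 'c' 0 → fail=1;  out ∅∪∅=∅
  n10('bb'): parent n4 fail=0; on 'b' 0 → fail=4;  out {2}∪∅={2}
  n14('ba'): parent n4 fail=0; on 'a' 0 → fail=0;  out ∅∪∅=∅
  n3('ccc'): parent n2 fail=1; on 'c' 1 → fail=2;  out {0}∪{5}={0,5}
  n6('bcb'): parent n5 fail=1; on 'b' 1→0 → fail=4;  out ∅∪∅=∅
  n11('cca'): parent n2 fail=1; on 'a' 1→0 → fail=0;  out ∅∪∅=∅
  n15('bab'): parent n14 fail=0; on 'b' 0 → fail=4;  out ∅∪∅=∅
  n7('bcbc'): parent n6 fail=4; on 'c' 4 → fail=5;  out ∅∪∅=∅
  n12('ccac'): parent n11 fail=0; on 'c' 0 → fail=1;  out ∅∪∅=∅
  n16('babc'): parent n15 fail=4; on 'c' 4 → fail=5;  out ∅∪∅=∅
  n8('bcbcb'): parent n7 fail=5; on 'b' 5 → fail=6;  out ∅∪∅=∅
  n13('ccacc'): parent n12 fail=1; on 'c' 1 → fail=2;  out {3}∪{5}={3,5}
  n17('babcb'): parent n16 fail=5; on 'b' 5 → fail=6;  out ∅∪∅=∅
  n9('bcbcbc'): parent n8 fail=6; on 'c' 6 → fail=7;  out {1}∪∅={1}
  n18('babcbc'): parent n17 fail=6; on 'c' 6 → fail=7;  out {4}∪∅={4}

Scan:
pos 0 'b': at 4
pos 1 'b': at 10  emit P2@[0:1]
pos 2 'b': at 10 (via fail)  emit P2@[1:2]
pos 3 'c': at 5 (via fail)
pos 4 'b': at 6
pos 5 'c': at 7
pos 6 'b': at 8
pos 7 'c': at 9  emit P1@[2:7]
pos 8 'b': at 8 (via fail)
pos 9 'c': at 9  emit P1@[4:9]
pos 10 'c': at 2 (via fail)  emit P5@[9:10]
pos 11 'c': at 3  emit P0@[9:11],P5@[10:11]
pos 12 'b': at 4 (via fail)
pos 13 'c': at 5
pos 14 'a': at 0 (via fail)
pos 15 'c': at 1
pos 16 'b': at 4 (via fail)
pos 17 'b': at 10  emit P2@[16:17]
pos 18 'a': at 14 (via fail)
pos 19 'b': at 15
pos 20 'c': at 16
pos 21 'b': at 17
pos 22 'c': at 18  emit P4@[17:22]
pos 23 'c': at 2 (via fail)  emit P5@[22:23]
pos 24 'c': at 3  emit P0@[22:24],P5@[23:24]
pos 25 'c': at 3 (via fail)  emit P0@[23:25],P5@[24:25]
pos 26 'c': at 3 (via fail)  emit P0@[24:26],P5@[25:26]
pos 27 'a': at 11 (via fail)
pos 28 'b': at 4 (via fail)
pos 29 'b': at 10  emit P2@[28:29]
pos 30 'b': at 10 (via fail)  emit P2@[29:30]
pos 31 'b': at 10 (via fail)  emit P2@[30:31]
pos 32 'b': at 10 (via fail)  emit P2@[31:32]
pos 33 'c': at 5 (via fail)
pos 34 'c': at 2 (via fail)  emit P5@[33:34]
pos 35 'c': at 3  emit P0@[33:35],P5@[34:35]
pos 36 'c': at 3 (via fail)  emit P0@[34:36],P5@[35:36]
pos 37 'c': at 3 (via fail)  emit P0@[35:37],P5@[36:37]
pos 38 'c': at 3 (via fail)  emit P0@[36:38],P5@[37:38]
pos 39 'c': at 3 (via fail)  emit P0@[37:39],P5@[38:39]
pos 40 'a': at 11 (via fail)
pos 41 'c': at 12
pos 42 'c': at 13  emit P3@[38:42],P5@[41:42]
pos 43 'a': at 11 (via fail)
pos 44 'a': at 0 (via fail)
pos 45 'b': at 4
pos 46 'c': at 5
pos 47 'b': at 6

All matches (sorted): [[1,2],[2,2],[7,1],[9,1],[10,5],[11,0],[11,5],[17,2],[22,4],[23,5],[24,0],[24,5],[25,0],[25,5],[26,0],[26,5],[29,2],[30,2],[31,2],[32,2],[34,5],[35,0],[35,5],[36,0],[36,5],[37,0],[37,5],[38,0],[38,5],[39,0],[39,5],[42,3],[42,5]]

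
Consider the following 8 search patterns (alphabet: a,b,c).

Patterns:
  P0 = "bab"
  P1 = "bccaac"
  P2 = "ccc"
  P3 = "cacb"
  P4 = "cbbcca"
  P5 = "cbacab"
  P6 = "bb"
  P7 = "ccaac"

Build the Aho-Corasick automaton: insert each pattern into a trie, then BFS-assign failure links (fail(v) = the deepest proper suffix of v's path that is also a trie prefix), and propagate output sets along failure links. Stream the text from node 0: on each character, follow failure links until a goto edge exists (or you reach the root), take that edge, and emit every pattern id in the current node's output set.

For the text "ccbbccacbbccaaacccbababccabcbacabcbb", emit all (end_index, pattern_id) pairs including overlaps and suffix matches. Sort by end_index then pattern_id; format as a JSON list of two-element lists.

Build automaton:
Trie (insert patterns):
  n0 'ε': b→1 c→9
  n1 'b': a→2 b→24 c→4
  n2 'ba': b→3
  n3 'bab': ·  ←P0
  n4 'bc': c→5
  n5 'bcc': a→6
  n6 'bcca': a→7
  n7 'bccaa': c→8
  n8 'bccaac': ·  ←P1
  n9 'c': a→12 b→15 c→10
  n10 'cc': a→25 c→11
  n11 'ccc': ·  ←P2
  n12 'ca': c→13
  n13 'cac': b→14
  n14 'cacb': ·  ←P3
  n15 'cb': a→20 b→16
  n16 'cbb': c→17
  n17 'cbbc': c→18
  n18 'cbbcc': a→19
  n19 'cbbcca': ·  ←P4
  n20 'cba': c→21
  n21 'cbac': a→22
  n22 'cbaca': b→23
  n23 'cbacab': ·  ←P5
  n24 'bb': ·  ←P6
  n25 'cca': a→26
  n26 'ccaa': c→27
  n27 'ccaac': ·  ←P7

Failure links (BFS by depth):
  n1('b'): parent n0 fail=0; on 'b' 0 → fail=0;  out ∅∪∅=∅
  n9('c'): parent n0 fail=0; on 'c' 0 → fail=0;  out ∅∪∅=∅
  n2('ba'): parent n1 fail=0; on 'a' 0 → fail=0;  out ∅∪∅=∅
  n4('bc'): parent n1 fail=0; on 'c' 0 → fail=9;  out ∅∪∅=∅
  n10('cc'): parent n9 fail=0; on 'c' 0 → fail=9;  out ∅∪∅=∅
  n12('ca'): parent n9 fail=0; on 'a' 0 → fail=0;  out ∅∪∅=∅
  n15('cb'): parent n9 fail=0; on 'b' 0 → fail=1;  out ∅∪∅=∅
  n24('bb'): parent n1 fail=0; on 'b' 0 → fail=1;  out {6}∪∅={6}
  n3('bab'): parent n2 fail=0; on 'b' 0 → fail=1;  out {0}∪∅={0}
  n5('bcc'): parent n4 fail=9; on 'c' 9 → fail=10;  out ∅∪∅=∅
  n11('ccc'): parent n10 fail=9; on 'c' 9 → fail=10;  out {2}∪∅={2}
  n13('cac'): parent n12 fail=0; on 'c' 0 → fail=9;  out ∅∪∅=∅
  n16('cbb'): parent n15 fail=1; on 'b' 1 → fail=24;  out ∅∪{6}={6}
  n20('cba'): parent n15 fail=1; on 'a' 1 → fail=2;  out ∅∪∅=∅
  n25('cca'): parent n10 fail=9; on 'a' 9 → fail=12;  out ∅∪∅=∅
  n6('bcca'): parent n5 fail=10; on 'a' 10 → fail=25;  out ∅∪∅=∅
  n14('cacb'): parent n13 fail=9; on 'b' 9 → fail=15;  out {3}∪∅={3}
  n17('cbbc'): parent n16 fail=24; on 'c' 24→1 → fail=4;  out ∅∪∅=∅
  n21('cbac'): parent n20 fail=2; on 'c' 2→0 → fail=9;  out ∅∪∅=∅
  n26('ccaa'): parent n25 fail=12; on 'a' 12→0 → fail=0;  out ∅∪∅=∅
  n7('bccaa'): parent n6 fail=25; on 'a' 25 → fail=26;  out ∅∪∅=∅
  n18('cbbcc'): parent n17 fail=4; on 'c' 4 → fail=5;  out ∅∪∅=∅
  n22('cbaca'): parent n21 fail=9; on 'a' 9 → fail=12;  out ∅∪∅=∅
  n27('ccaac'): parent n26 fail=0; on 'c' 0 → fail=9;  out {7}∪∅={7}
  n8('bccaac'): parent n7 fail=26; on 'c' 26 → fail=27;  out {1}∪{7}={1,7}
  n19('cbbcca'): parent n18 fail=5; on 'a' 5 → fail=6;  out {4}∪∅={4}
  n23('cbacab'): parent n22 fail=12; on 'b' 12→0 → fail=1;  out {5}∪∅={5}

Text stream:
pos 0 'c': at 9
pos 1 'c': at 10
pos 2 'b': at 15 ·f
pos 3 'b': at 16  → match P6@[2:3]
pos 4 'c': at 17
pos 5 'c': at 18
pos 6 'a': at 19  → match P4@[1:6]
pos 7 'c': at 13 ·f
pos 8 'b': at 14  → match P3@[5:8]
pos 9 'b': at 16 ·f  → match P6@[8:9]
pos 10 'c': at 17
pos 11 'c': at 18
pos 12 'a': at 19  → match P4@[7:12]
pos 13 'a': at 7 ·f
pos 14 'a': at 0 ·f
pos 15 'c': at 9
pos 16 'c': at 10
pos 17 'c': at 11  → match P2@[15:17]
pos 18 'b': at 15 ·f
pos 19 'a': at 20
pos 20 'b': at 3 ·f  → match P0@[18:20]
pos 21 'a': at 2 ·f
pos 22 'b': at 3  → match P0@[20:22]
pos 23 'c': at 4 ·f
pos 24 'c': at 5
pos 25 'a': at 6
pos 26 'b': at 1 ·f
pos 27 'c': at 4
pos 28 'b': at 15 ·f
pos 29 'a': at 20
pos 30 'c': at 21
pos 31 'a': at 22
pos 32 'b': at 23  → match P5@[27:32]
pos 33 'c': at 4 ·f
pos 34 'b': at 15 ·f
pos 35 'b': at 16  → match P6@[34:35]

Result: [[3,6],[6,4],[8,3],[9,6],[12,4],[17,2],[20,0],[22,0],[32,5],[35,6]]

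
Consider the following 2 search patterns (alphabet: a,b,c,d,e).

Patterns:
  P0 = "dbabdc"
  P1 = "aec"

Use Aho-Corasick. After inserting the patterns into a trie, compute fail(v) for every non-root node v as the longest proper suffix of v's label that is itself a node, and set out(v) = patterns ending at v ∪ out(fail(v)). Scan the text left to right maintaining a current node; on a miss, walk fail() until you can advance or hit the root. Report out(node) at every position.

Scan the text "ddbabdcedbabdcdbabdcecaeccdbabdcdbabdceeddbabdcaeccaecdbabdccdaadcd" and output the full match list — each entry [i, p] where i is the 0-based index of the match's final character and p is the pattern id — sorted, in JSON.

Build:
Trie (insert patterns):
  0='ε' goto a→7 d→1
  1='d' goto b→2
  2='db' goto a→3
  3='dba' goto b→4
  4='dbab' goto d→5
  5='dbabd' goto c→6
  6='dbabdc' goto ·  ←P0
  7='a' goto e→8
  8='ae' goto c→9
  9='aec' goto ·  ←P1

Failure links (BFS by depth):
  n1('d'): parent n0 fail=0; on 'd' 0 → fail=0;  out ∅∪∅=∅
  n7('a'): parent n0 fail=0; on 'a' 0 → fail=0;  out ∅∪∅=∅
  n2('db'): parent n1 fail=0; on 'b' 0 → fail=0;  out ∅∪∅=∅
  n8('ae'): parent n7 fail=0; on 'e' 0 → fail=0;  out ∅∪∅=∅
  n3('dba'): parent n2 fail=0; on 'a' 0 → fail=7;  out ∅∪∅=∅
  n9('aec'): parent n8 fail=0; on 'c' 0 → fail=0;  out {1}∪∅={1}
  n4('dbab'): parent n3 fail=7; on 'b' 7→0 → fail=0;  out ∅∪∅=∅
  n5('dbabd'): parent n4 fail=0; on 'd' 0 → fail=1;  out ∅∪∅=∅
  n6('dbabdc'): parent n5 fail=1; on 'c' 1→0 → fail=0;  out {0}∪∅={0}

Run:
pos 0 'd': at 1
pos 1 'd': at 1 (fail-walked)
pos 2 'b': at 2
pos 3 'a': at 3
pos 4 'b': at 4
pos 5 'd': at 5
pos 6 'c': at 6  ** P0@[1:6]
pos 7 'e': at 0 (fail-walked)
pos 8 'd': at 1
pos 9 'b': at 2
pos 10 'a': at 3
pos 11 'b': at 4
pos 12 'd': at 5
pos 13 'c': at 6  ** P0@[8:13]
pos 14 'd': at 1 (fail-walked)
pos 15 'b': at 2
pos 16 'a': at 3
pos 17 'b': at 4
pos 18 'd': at 5
pos 19 'c': at 6  ** P0@[14:19]
pos 20 'e': at 0 (fail-walked)
pos 21 'c': at 0
pos 22 'a': at 7
pos 23 'e': at 8
pos 24 'c': at 9  ** P1@[22:24]
pos 25 'c': at 0 (fail-walked)
pos 26 'd': at 1
pos 27 'b': at 2
pos 28 'a': at 3
pos 29 'b': at 4
pos 30 'd': at 5
pos 31 'c': at 6  ** P0@[26:31]
pos 32 'd': at 1 (fail-walked)
pos 33 'b': at 2
pos 34 'a': at 3
pos 35 'b': at 4
pos 36 'd': at 5
pos 37 'c': at 6  ** P0@[32:37]
pos 38 'e': at 0 (fail-walked)
pos 39 'e': at 0
pos 40 'd': at 1
pos 41 'd': at 1 (fail-walked)
pos 42 'b': at 2
pos 43 'a': at 3
pos 44 'b': at 4
pos 45 'd': at 5
pos 46 'c': at 6  ** P0@[41:46]
pos 47 'a': at 7 (fail-walked)
pos 48 'e': at 8
pos 49 'c': at 9  ** P1@[47:49]
pos 50 'c': at 0 (fail-walked)
pos 51 'a': at 7
pos 52 'e': at 8
pos 53 'c': at 9  ** P1@[51:53]
pos 54 'd': at 1 (fail-walked)
pos 55 'b': at 2
pos 56 'a': at 3
pos 57 'b': at 4
pos 58 'd': at 5
pos 59 'c': at 6  ** P0@[54:59]
pos 60 'c': at 0 (fail-walked)
pos 61 'd': at 1
pos 62 'a': at 7 (fail-walked)
pos 63 'a': at 7 (fail-walked)
pos 64 'd': at 1 (fail-walked)
pos 65 'c': at 0 (fail-walked)
pos 66 'd': at 1

Matches: [[6,0],[13,0],[19,0],[24,1],[31,0],[37,0],[46,0],[49,1],[53,1],[59,0]]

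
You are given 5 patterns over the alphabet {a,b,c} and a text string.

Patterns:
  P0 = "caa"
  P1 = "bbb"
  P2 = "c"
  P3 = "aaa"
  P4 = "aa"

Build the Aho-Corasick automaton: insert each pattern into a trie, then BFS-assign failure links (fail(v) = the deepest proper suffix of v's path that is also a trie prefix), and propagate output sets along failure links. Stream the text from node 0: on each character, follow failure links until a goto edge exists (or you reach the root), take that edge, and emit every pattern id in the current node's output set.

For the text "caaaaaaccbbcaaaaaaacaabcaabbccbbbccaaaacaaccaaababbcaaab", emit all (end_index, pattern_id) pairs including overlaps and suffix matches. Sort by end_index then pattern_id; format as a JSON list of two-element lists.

Construct AC machine:
Trie (insert patterns):
  n0 'ε': a→7 b→4 c→1
  n1 'c': a→2  ←P2
  n2 'ca': a→3
  n3 'caa': ·  ←P0
  n4 'b': b→5
  n5 'bb': b→6
  n6 'bbb': ·  ←P1
  n7 'a': a→8
  n8 'aa': a→9  ←P4
  n9 'aaa': ·  ←P3

BFS fail/out derivation:
  fail(1) 'c': from fail(0)=0 chase 'c': 0 ⇒ 0;  out={2}∪out(0)={2}
  fail(4) 'b': from fail(0)=0 chase 'b': 0 ⇒ 0;  out=∅∪out(0)=∅
  fail(7) 'a': from fail(0)=0 chase 'a': 0 ⇒ 0;  out=∅∪out(0)=∅
  fail(2) 'ca': from fail(1)=0 chase 'a': 0 ⇒ 7;  out=∅∪out(7)=∅
  fail(5) 'bb': from fail(4)=0 chase 'b': 0 ⇒ 4;  out=∅∪out(4)=∅
  fail(8) 'aa': from fail(7)=0 chase 'a': 0 ⇒ 7;  out={4}∪out(7)={4}
  fail(3) 'caa': from fail(2)=7 chase 'a': 7 ⇒ 8;  out={0}∪out(8)={0,4}
  fail(6) 'bbb': from fail(5)=4 chase 'b': 4 ⇒ 5;  out={1}∪out(5)={1}
  fail(9) 'aaa': from fail(8)=7 chase 'a': 7 ⇒ 8;  out={3}∪out(8)={3,4}

Run:
pos 0 'c': at 1  emit P2@[0:0]
pos 1 'a': at 2
pos 2 'a': at 3  emit P0@[0:2],P4@[1:2]
pos 3 'a': at 9 (via fail)  emit P3@[1:3],P4@[2:3]
pos 4 'a': at 9 (via fail)  emit P3@[2:4],P4@[3:4]
pos 5 'a': at 9 (via fail)  emit P3@[3:5],P4@[4:5]
pos 6 'a': at 9 (via fail)  emit P3@[4:6],P4@[5:6]
pos 7 'c': at 1 (via fail)  emit P2@[7:7]
pos 8 'c': at 1 (via fail)  emit P2@[8:8]
pos 9 'b': at 4 (via fail)
pos 10 'b': at 5
pos 11 'c': at 1 (via fail)  emit P2@[11:11]
pos 12 'a': at 2
pos 13 'a': at 3  emit P0@[11:13],P4@[12:13]
pos 14 'a': at 9 (via fail)  emit P3@[12:14],P4@[13:14]
pos 15 'a': at 9 (via fail)  emit P3@[13:15],P4@[14:15]
pos 16 'a': at 9 (via fail)  emit P3@[14:16],P4@[15:16]
pos 17 'a': at 9 (via fail)  emit P3@[15:17],P4@[16:17]
pos 18 'a': at 9 (via fail)  emit P3@[16:18],P4@[17:18]
pos 19 'c': at 1 (via fail)  emit P2@[19:19]
pos 20 'a': at 2
pos 21 'a': at 3  emit P0@[19:21],P4@[20:21]
pos 22 'b': at 4 (via fail)
pos 23 'c': at 1 (via fail)  emit P2@[23:23]
pos 24 'a': at 2
pos 25 'a': at 3  emit P0@[23:25],P4@[24:25]
pos 26 'b': at 4 (via fail)
pos 27 'b': at 5
pos 28 'c': at 1 (via fail)  emit P2@[28:28]
pos 29 'c': at 1 (via fail)  emit P2@[29:29]
pos 30 'b': at 4 (via fail)
pos 31 'b': at 5
pos 32 'b': at 6  emit P1@[30:32]
pos 33 'c': at 1 (via fail)  emit P2@[33:33]
pos 34 'c': at 1 (via fail)  emit P2@[34:34]
pos 35 'a': at 2
pos 36 'a': at 3  emit P0@[34:36],P4@[35:36]
pos 37 'a': at 9 (via fail)  emit P3@[35:37],P4@[36:37]
pos 38 'a': at 9 (via fail)  emit P3@[36:38],P4@[37:38]
pos 39 'c': at 1 (via fail)  emit P2@[39:39]
pos 40 'a': at 2
pos 41 'a': at 3  emit P0@[39:41],P4@[40:41]
pos 42 'c': at 1 (via fail)  emit P2@[42:42]
pos 43 'c': at 1 (via fail)  emit P2@[43:43]
pos 44 'a': at 2
pos 45 'a': at 3  emit P0@[43:45],P4@[44:45]
pos 46 'a': at 9 (via fail)  emit P3@[44:46],P4@[45:46]
pos 47 'b': at 4 (via fail)
pos 48 'a': at 7 (via fail)
pos 49 'b': at 4 (via fail)
pos 50 'b': at 5
pos 51 'c': at 1 (via fail)  emit P2@[51:51]
pos 52 'a': at 2
pos 53 'a': at 3  emit P0@[51:53],P4@[52:53]
pos 54 'a': at 9 (via fail)  emit P3@[52:54],P4@[53:54]
pos 55 'b': at 4 (via fail)

Matches: [[0,2],[2,0],[2,4],[3,3],[3,4],[4,3],[4,4],[5,3],[5,4],[6,3],[6,4],[7,2],[8,2],[11,2],[13,0],[13,4],[14,3],[14,4],[15,3],[15,4],[16,3],[16,4],[17,3],[17,4],[18,3],[18,4],[19,2],[21,0],[21,4],[23,2],[25,0],[25,4],[28,2],[29,2],[32,1],[33,2],[34,2],[36,0],[36,4],[37,3],[37,4],[38,3],[38,4],[39,2],[41,0],[41,4],[42,2],[43,2],[45,0],[45,4],[46,3],[46,4],[51,2],[53,0],[53,4],[54,3],[54,4]]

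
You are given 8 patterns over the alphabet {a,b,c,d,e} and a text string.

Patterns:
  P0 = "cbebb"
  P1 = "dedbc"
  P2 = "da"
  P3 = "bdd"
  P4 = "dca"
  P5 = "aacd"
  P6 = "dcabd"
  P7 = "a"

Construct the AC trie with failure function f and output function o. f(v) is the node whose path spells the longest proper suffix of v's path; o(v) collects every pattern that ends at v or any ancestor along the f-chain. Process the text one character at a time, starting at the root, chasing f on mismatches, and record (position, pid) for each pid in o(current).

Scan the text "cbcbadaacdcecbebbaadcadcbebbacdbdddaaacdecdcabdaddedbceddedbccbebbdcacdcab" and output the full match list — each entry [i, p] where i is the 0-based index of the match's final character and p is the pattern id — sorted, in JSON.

Build:
Trie (insert patterns):
  n0 'ε': a→17 b→12 c→1 d→6
  n1 'c': b→2
  n2 'cb': e→3
  n3 'cbe': b→4
  n4 'cbeb': b→5
  n5 'cbebb': ·  [P0 ends]
  n6 'd': a→11 c→15 e→7
  n7 'de': d→8
  n8 'ded': b→9
  n9 'dedb': c→10
  n10 'dedbc': ·  [P1 ends]
  n11 'da': ·  [P2 ends]
  n12 'b': d→13
  n13 'bd': d→14
  n14 'bdd': ·  [P3 ends]
  n15 'dc': a→16
  n16 'dca': b→21  [P4 ends]
  n17 'a': a→18  [P7 ends]
  n18 'aa': c→19
  n19 'aac': d→20
  n20 'aacd': ·  [P5 ends]
  n21 'dcab': d→22
  n22 'dcabd': ·  [P6 ends]

BFS fail/out derivation:
  n1('c'): parent n0 fail=0; on 'c' 0 → fail=0;  out ∅∪∅=∅
  n6('d'): parent n0 fail=0; on 'd' 0 → fail=0;  out ∅∪∅=∅
  n12('b'): parent n0 fail=0; on 'b' 0 → fail=0;  out ∅∪∅=∅
  n17('a'): parent n0 fail=0; on 'a' 0 → fail=0;  out {7}∪∅={7}
  n2('cb'): parent n1 fail=0; on 'b' 0 → fail=12;  out ∅∪∅=∅
  n7('de'): parent n6 fail=0; on 'e' 0 → fail=0;  out ∅∪∅=∅
  n11('da'): parent n6 fail=0; on 'a' 0 → fail=17;  out {2}∪{7}={2,7}
  n13('bd'): parent n12 fail=0; on 'd' 0 → fail=6;  out ∅∪∅=∅
  n15('dc'): parent n6 fail=0; on 'c' 0 → fail=1;  out ∅∪∅=∅
  n18('aa'): parent n17 fail=0; on 'a' 0 → fail=17;  out ∅∪{7}={7}
  n3('cbe'): parent n2 fail=12; on 'e' 12→0 → fail=0;  out ∅∪∅=∅
  n8('ded'): parent n7 fail=0; on 'd' 0 → fail=6;  out ∅∪∅=∅
  n14('bdd'): parent n13 fail=6; on 'd' 6→0 → fail=6;  out {3}∪∅={3}
  n16('dca'): parent n15 fail=1; on 'a' 1→0 → fail=17;  out {4}∪{7}={4,7}
  n19('aac'): parent n18 fail=17; on 'c' 17→0 → fail=1;  out ∅∪∅=∅
  n4('cbeb'): parent n3 fail=0; on 'b' 0 → fail=12;  out ∅∪∅=∅
  n9('dedb'): parent n8 fail=6; on 'b' 6→0 → fail=12;  out ∅∪∅=∅
  n20('aacd'): parent n19 fail=1; on 'd' 1→0 → fail=6;  out {5}∪∅={5}
  n21('dcab'): parent n16 fail=17; on 'b' 17→0 → fail=12;  out ∅∪∅=∅
  n5('cbebb'): parent n4 fail=12; on 'b' 12→0 → fail=12;  out {0}∪∅={0}
  n10('dedbc'): parent n9 fail=12; on 'c' 12→0 → fail=1;  out {1}∪∅={1}
  n22('dcabd'): parent n21 fail=12; on 'd' 12 → fail=13;  out {6}∪∅={6}

Run:
pos 0 'c': at 1
pos 1 'b': at 2
pos 2 'c': at 1 (via fail)
pos 3 'b': at 2
pos 4 'a': at 17 (via fail)  emit P7@[4:4]
pos 5 'd': at 6 (via fail)
pos 6 'a': at 11  emit P2@[5:6],P7@[6:6]
pos 7 'a': at 18 (via fail)  emit P7@[7:7]
pos 8 'c': at 19
pos 9 'd': at 20  emit P5@[6:9]
pos 10 'c': at 15 (via fail)
pos 11 'e': at 0 (via fail)
pos 12 'c': at 1
pos 13 'b': at 2
pos 14 'e': at 3
pos 15 'b': at 4
pos 16 'b': at 5  emit P0@[12:16]
pos 17 'a': at 17 (via fail)  emit P7@[17:17]
pos 18 'a': at 18  emit P7@[18:18]
pos 19 'd': at 6 (via fail)
pos 20 'c': at 15
pos 21 'a': at 16  emit P4@[19:21],P7@[21:21]
pos 22 'd': at 6 (via fail)
pos 23 'c': at 15
pos 24 'b': at 2 (via fail)
pos 25 'e': at 3
pos 26 'b': at 4
pos 27 'b': at 5  emit P0@[23:27]
pos 28 'a': at 17 (via fail)  emit P7@[28:28]
pos 29 'c': at 1 (via fail)
pos 30 'd': at 6 (via fail)
pos 31 'b': at 12 (via fail)
pos 32 'd': at 13
pos 33 'd': at 14  emit P3@[31:33]
pos 34 'd': at 6 (via fail)
pos 35 'a': at 11  emit P2@[34:35],P7@[35:35]
pos 36 'a': at 18 (via fail)  emit P7@[36:36]
pos 37 'a': at 18 (via fail)  emit P7@[37:37]
pos 38 'c': at 19
pos 39 'd': at 20  emit P5@[36:39]
pos 40 'e': at 7 (via fail)
pos 41 'c': at 1 (via fail)
pos 42 'd': at 6 (via fail)
pos 43 'c': at 15
pos 44 'a': at 16  emit P4@[42:44],P7@[44:44]
pos 45 'b': at 21
pos 46 'd': at 22  emit P6@[42:46]
pos 47 'a': at 11 (via fail)  emit P2@[46:47],P7@[47:47]
pos 48 'd': at 6 (via fail)
pos 49 'd': at 6 (via fail)
pos 50 'e': at 7
pos 51 'd': at 8
pos 52 'b': at 9
pos 53 'c': at 10  emit P1@[49:53]
pos 54 'e': at 0 (via fail)
pos 55 'd': at 6
pos 56 'd': at 6 (via fail)
pos 57 'e': at 7
pos 58 'd': at 8
pos 59 'b': at 9
pos 60 'c': at 10  emit P1@[56:60]
pos 61 'c': at 1 (via fail)
pos 62 'b': at 2
pos 63 'e': at 3
pos 64 'b': at 4
pos 65 'b': at 5  emit P0@[61:65]
pos 66 'd': at 13 (via fail)
pos 67 'c': at 15 (via fail)
pos 68 'a': at 16  emit P4@[66:68],P7@[68:68]
pos 69 'c': at 1 (via fail)
pos 70 'd': at 6 (via fail)
pos 71 'c': at 15
pos 72 'a': at 16  emit P4@[70:72],P7@[72:72]
pos 73 'b': at 21

Matches: [[4,7],[6,2],[6,7],[7,7],[9,5],[16,0],[17,7],[18,7],[21,4],[21,7],[27,0],[28,7],[33,3],[35,2],[35,7],[36,7],[37,7],[39,5],[44,4],[44,7],[46,6],[47,2],[47,7],[53,1],[60,1],[65,0],[68,4],[68,7],[72,4],[72,7]]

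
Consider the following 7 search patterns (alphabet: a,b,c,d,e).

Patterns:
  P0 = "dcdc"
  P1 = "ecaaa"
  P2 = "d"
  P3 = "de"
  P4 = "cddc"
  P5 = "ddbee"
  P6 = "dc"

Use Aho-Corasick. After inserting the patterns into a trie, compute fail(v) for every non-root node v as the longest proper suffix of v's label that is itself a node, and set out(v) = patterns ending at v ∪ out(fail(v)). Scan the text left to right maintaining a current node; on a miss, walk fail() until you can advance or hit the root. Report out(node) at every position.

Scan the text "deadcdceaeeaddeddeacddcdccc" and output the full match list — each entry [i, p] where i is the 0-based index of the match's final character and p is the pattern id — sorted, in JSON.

Build automaton:
Trie nodes:
  n0 'ε': c→11 d→1 e→5
  n1 'd': c→2 d→15 e→10  [P2 ends]
  n2 'dc': d→3  [P6 ends]
  n3 'dcd': c→4
  n4 'dcdc': ·  [P0 ends]
  n5 'e': c→6
  n6 'ec': a→7
  n7 'eca': a→8
  n8 'ecaa': a→9
  n9 'ecaaa': ·  [P1 ends]
  n10 'de': ·  [P3 ends]
  n11 'c': d→12
  n12 'cd': d→13
  n13 'cdd': c→14
  n14 'cddc': ·  [P4 ends]
  n15 'dd': b→16
  n16 'ddb': e→17
  n17 'ddbe': e→18
  n18 'ddbee': ·  [P5 ends]

BFS fail/out derivation:
  n1('d'): parent n0 fail=0; on 'd' 0 → fail=0;  out {2}∪∅={2}
  n5('e'): parent n0 fail=0; on 'e' 0 → fail=0;  out ∅∪∅=∅
  n11('c'): parent n0 fail=0; on 'c' 0 → fail=0;  out ∅∪∅=∅
  n2('dc'): parent n1 fail=0; on 'c' 0 → fail=11;  out {6}∪∅={6}
  n6('ec'): parent n5 fail=0; on 'c' 0 → fail=11;  out ∅∪∅=∅
  n10('de'): parent n1 fail=0; on 'e' 0 → fail=5;  out {3}∪∅={3}
  n12('cd'): parent n11 fail=0; on 'd' 0 → fail=1;  out ∅∪{2}={2}
  n15('dd'): parent n1 fail=0; on 'd' 0 → fail=1;  out ∅∪{2}={2}
  n3('dcd'): parent n2 fail=11; on 'd' 11 → fail=12;  out ∅∪{2}={2}
  n7('eca'): parent n6 fail=11; on 'a' 11→0 → fail=0;  out ∅∪∅=∅
  n13('cdd'): parent n12 fail=1; on 'd' 1 → fail=15;  out ∅∪{2}={2}
  n16('ddb'): parent n15 fail=1; on 'b' 1→0 → fail=0;  out ∅∪∅=∅
  n4('dcdc'): parent n3 fail=12; on 'c' 12→1 → fail=2;  out {0}∪{6}={0,6}
  n8('ecaa'): parent n7 fail=0; on 'a' 0 → fail=0;  out ∅∪∅=∅
  n14('cddc'): parent n13 fail=15; on 'c' 15→1 → fail=2;  out {4}∪{6}={4,6}
  n17('ddbe'): parent n16 fail=0; on 'e' 0 → fail=5;  out ∅∪∅=∅
  n9('ecaaa'): parent n8 fail=0; on 'a' 0 → fail=0;  out {1}∪∅={1}
  n18('ddbee'): parent n17 fail=5; on 'e' 5→0 → fail=5;  out {5}∪∅={5}

Scan:
pos 0 'd': at 1  ** P2@[0:0]
pos 1 'e': at 10  ** P3@[0:1]
pos 2 'a': at 0 (fail-walked)
pos 3 'd': at 1  ** P2@[3:3]
pos 4 'c': at 2  ** P6@[3:4]
pos 5 'd': at 3  ** P2@[5:5]
pos 6 'c': at 4  ** P0@[3:6],P6@[5:6]
pos 7 'e': at 5 (fail-walked)
pos 8 'a': at 0 (fail-walked)
pos 9 'e': at 5
pos 10 'e': at 5 (fail-walked)
pos 11 'a': at 0 (fail-walked)
pos 12 'd': at 1  ** P2@[12:12]
pos 13 'd': at 15  ** P2@[13:13]
pos 14 'e': at 10 (fail-walked)  ** P3@[13:14]
pos 15 'd': at 1 (fail-walked)  ** P2@[15:15]
pos 16 'd': at 15  ** P2@[16:16]
pos 17 'e': at 10 (fail-walked)  ** P3@[16:17]
pos 18 'a': at 0 (fail-walked)
pos 19 'c': at 11
pos 20 'd': at 12  ** P2@[20:20]
pos 21 'd': at 13  ** P2@[21:21]
pos 22 'c': at 14  ** P4@[19:22],P6@[21:22]
pos 23 'd': at 3 (fail-walked)  ** P2@[23:23]
pos 24 'c': at 4  ** P0@[21:24],P6@[23:24]
pos 25 'c': at 11 (fail-walked)
pos 26 'c': at 11 (fail-walked)

Matches: [[0,2],[1,3],[3,2],[4,6],[5,2],[6,0],[6,6],[12,2],[13,2],[14,3],[15,2],[16,2],[17,3],[20,2],[21,2],[22,4],[22,6],[23,2],[24,0],[24,6]]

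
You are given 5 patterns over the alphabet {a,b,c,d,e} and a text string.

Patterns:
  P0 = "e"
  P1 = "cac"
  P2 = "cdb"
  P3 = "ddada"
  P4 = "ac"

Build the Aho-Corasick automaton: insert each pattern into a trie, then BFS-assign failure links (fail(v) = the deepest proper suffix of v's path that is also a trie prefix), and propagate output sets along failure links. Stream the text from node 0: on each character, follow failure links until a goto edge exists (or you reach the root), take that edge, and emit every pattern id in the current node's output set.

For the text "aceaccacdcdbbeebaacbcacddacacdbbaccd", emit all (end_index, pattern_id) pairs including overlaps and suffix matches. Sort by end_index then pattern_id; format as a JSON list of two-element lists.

Build:
Trie (insert patterns):
  n0 'ε': a→12 c→2 d→7 e→1
  n1 'e': ·  ←P0
  n2 'c': a→3 d→5
  n3 'ca': c→4
  n4 'cac': ·  ←P1
  n5 'cd': b→6
  n6 'cdb': ·  ←P2
  n7 'd': d→8
  n8 'dd': a→9
  n9 'dda': d→10
  n10 'ddad': a→11
  n11 'ddada': ·  ←P3
  n12 'a': c→13
  n13 'ac': ·  ←P4

Failure links (BFS by depth):
  n1('e'): parent n0 fail=0; on 'e' 0 → fail=0;  out {0}∪∅={0}
  n2('c'): parent n0 fail=0; on 'c' 0 → fail=0;  out ∅∪∅=∅
  n7('d'): parent n0 fail=0; on 'd' 0 → fail=0;  out ∅∪∅=∅
  n12('a'): parent n0 fail=0; on 'a' 0 → fail=0;  out ∅∪∅=∅
  n3('ca'): parent n2 fail=0; on 'a' 0 → fail=12;  out ∅∪∅=∅
  n5('cd'): parent n2 fail=0; on 'd' 0 → fail=7;  out ∅∪∅=∅
  n8('dd'): parent n7 fail=0; on 'd' 0 → fail=7;  out ∅∪∅=∅
  n13('ac'): parent n12 fail=0; on 'c' 0 → fail=2;  out {4}∪∅={4}
  n4('cac'): parent n3 fail=12; on 'c' 12 → fail=13;  out {1}∪{4}={1,4}
  n6('cdb'): parent n5 fail=7; on 'b' 7→0 → fail=0;  out {2}∪∅={2}
  n9('dda'): parent n8 fail=7; on 'a' 7→0 → fail=12;  out ∅∪∅=∅
  n10('ddad'): parent n9 fail=12; on 'd' 12→0 → fail=7;  out ∅∪∅=∅
  n11('ddada'): parent n10 fail=7; on 'a' 7→0 → fail=12;  out {3}∪∅={3}

Scan:
i=0 'a': node 0→12
i=1 'c': node 12→13  ** P4@[0:1]
i=2 'e': node 13→1 ·f  ** P0@[2:2]
i=3 'a': node 1→12 ·f
i=4 'c': node 12→13  ** P4@[3:4]
i=5 'c': node 13→2 ·f
i=6 'a': node 2→3
i=7 'c': node 3→4  ** P1@[5:7],P4@[6:7]
i=8 'd': node 4→5 ·f
i=9 'c': node 5→2 ·f
i=10 'd': node 2→5
i=11 'b': node 5→6  ** P2@[9:11]
i=12 'b': node 6→0 ·f
i=13 'e': node 0→1  ** P0@[13:13]
i=14 'e': node 1→1 ·f  ** P0@[14:14]
i=15 'b': node 1→0 ·f
i=16 'a': node 0→12
i=17 'a': node 12→12 ·f
i=18 'c': node 12→13  ** P4@[17:18]
i=19 'b': node 13→0 ·f
i=20 'c': node 0→2
i=21 'a': node 2→3
i=22 'c': node 3→4  ** P1@[20:22],P4@[21:22]
i=23 'd': node 4→5 ·f
i=24 'd': node 5→8 ·f
i=25 'a': node 8→9
i=26 'c': node 9→13 ·f  ** P4@[25:26]
i=27 'a': node 13→3 ·f
i=28 'c': node 3→4  ** P1@[26:28],P4@[27:28]
i=29 'd': node 4→5 ·f
i=30 'b': node 5→6  ** P2@[28:30]
i=31 'b': node 6→0 ·f
i=32 'a': node 0→12
i=33 'c': node 12→13  ** P4@[32:33]
i=34 'c': node 13→2 ·f
i=35 'd': node 2→5

Result: [[1,4],[2,0],[4,4],[7,1],[7,4],[11,2],[13,0],[14,0],[18,4],[22,1],[22,4],[26,4],[28,1],[28,4],[30,2],[33,4]]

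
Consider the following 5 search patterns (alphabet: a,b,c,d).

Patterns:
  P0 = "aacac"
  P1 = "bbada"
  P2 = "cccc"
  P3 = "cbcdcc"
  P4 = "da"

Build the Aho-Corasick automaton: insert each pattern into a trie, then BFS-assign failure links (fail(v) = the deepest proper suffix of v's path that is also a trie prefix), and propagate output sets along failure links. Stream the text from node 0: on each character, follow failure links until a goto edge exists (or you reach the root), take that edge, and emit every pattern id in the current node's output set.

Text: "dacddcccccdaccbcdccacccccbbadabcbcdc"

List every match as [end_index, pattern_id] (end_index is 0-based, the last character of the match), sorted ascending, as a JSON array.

Construct AC machine:
Trie (insert patterns):
  n0 'ε': a→1 b→6 c→11 d→20
  n1 'a': a→2
  n2 'aa': c→3
  n3 'aac': a→4
  n4 'aaca': c→5
  n5 'aacac': ·  ←P0
  n6 'b': b→7
  n7 'bb': a→8
  n8 'bba': d→9
  n9 'bbad': a→10
  n10 'bbada': ·  ←P1
  n11 'c': b→15 c→12
  n12 'cc': c→13
  n13 'ccc': c→14
  n14 'cccc': ·  ←P2
  n15 'cb': c→16
  n16 'cbc': d→17
  n17 'cbcd': c→18
  n18 'cbcdc': c→19
  n19 'cbcdcc': ·  ←P3
  n20 'd': a→21
  n21 'da': ·  ←P4

Failure links (BFS by depth):
  n1('a'): parent n0 fail=0; on 'a' 0 → fail=0;  out ∅∪∅=∅
  n6('b'): parent n0 fail=0; on 'b' 0 → fail=0;  out ∅∪∅=∅
  n11('c'): parent n0 fail=0; on 'c' 0 → fail=0;  out ∅∪∅=∅
  n20('d'): parent n0 fail=0; on 'd' 0 → fail=0;  out ∅∪∅=∅
  n2('aa'): parent n1 fail=0; on 'a' 0 → fail=1;  out ∅∪∅=∅
  n7('bb'): parent n6 fail=0; on 'b' 0 → fail=6;  out ∅∪∅=∅
  n12('cc'): parent n11 fail=0; on 'c' 0 → fail=11;  out ∅∪∅=∅
  n15('cb'): parent n11 fail=0; on 'b' 0 → fail=6;  out ∅∪∅=∅
  n21('da'): parent n20 fail=0; on 'a' 0 → fail=1;  out {4}∪∅={4}
  n3('aac'): parent n2 fail=1; on 'c' 1→0 → fail=11;  out ∅∪∅=∅
  n8('bba'): parent n7 fail=6; on 'a' 6→0 → fail=1;  out ∅∪∅=∅
  n13('ccc'): parent n12 fail=11; on 'c' 11 → fail=12;  out ∅∪∅=∅
  n16('cbc'): parent n15 fail=6; on 'c' 6→0 → fail=11;  out ∅∪∅=∅
  n4('aaca'): parent n3 fail=11; on 'a' 11→0 → fail=1;  out ∅∪∅=∅
  n9('bbad'): parent n8 fail=1; on 'd' 1→0 → fail=20;  out ∅∪∅=∅
  n14('cccc'): parent n13 fail=12; on 'c' 12 → fail=13;  out {2}∪∅={2}
  n17('cbcd'): parent n16 fail=11; on 'd' 11→0 → fail=20;  out ∅∪∅=∅
  n5('aacac'): parent n4 fail=1; on 'c' 1→0 → fail=11;  out {0}∪∅={0}
  n10('bbada'): parent n9 fail=20; on 'a' 20 → fail=21;  out {1}∪{4}={1,4}
  n18('cbcdc'): parent n17 fail=20; on 'c' 20→0 → fail=11;  out ∅∪∅=∅
  n19('cbcdcc'): parent n18 fail=11; on 'c' 11 → fail=12;  out {3}∪∅={3}

Run:
pos 0 'd': at 20
pos 1 'a': at 21  emit P4@[0:1]
pos 2 'c': at 11 ·f
pos 3 'd': at 20 ·f
pos 4 'd': at 20 ·f
pos 5 'c': at 11 ·f
pos 6 'c': at 12
pos 7 'c': at 13
pos 8 'c': at 14  emit P2@[5:8]
pos 9 'c': at 14 ·f  emit P2@[6:9]
pos 10 'd': at 20 ·f
pos 11 'a': at 21  emit P4@[10:11]
pos 12 'c': at 11 ·f
pos 13 'c': at 12
pos 14 'b': at 15 ·f
pos 15 'c': at 16
pos 16 'd': at 17
pos 17 'c': at 18
pos 18 'c': at 19  emit P3@[13:18]
pos 19 'a': at 1 ·f
pos 20 'c': at 11 ·f
pos 21 'c': at 12
pos 22 'c': at 13
pos 23 'c': at 14  emit P2@[20:23]
pos 24 'c': at 14 ·f  emit P2@[21:24]
pos 25 'b': at 15 ·f
pos 26 'b': at 7 ·f
pos 27 'a': at 8
pos 28 'd': at 9
pos 29 'a': at 10  emit P1@[25:29],P4@[28:29]
pos 30 'b': at 6 ·f
pos 31 'c': at 11 ·f
pos 32 'b': at 15
pos 33 'c': at 16
pos 34 'd': at 17
pos 35 'c': at 18

Result: [[1,4],[8,2],[9,2],[11,4],[18,3],[23,2],[24,2],[29,1],[29,4]]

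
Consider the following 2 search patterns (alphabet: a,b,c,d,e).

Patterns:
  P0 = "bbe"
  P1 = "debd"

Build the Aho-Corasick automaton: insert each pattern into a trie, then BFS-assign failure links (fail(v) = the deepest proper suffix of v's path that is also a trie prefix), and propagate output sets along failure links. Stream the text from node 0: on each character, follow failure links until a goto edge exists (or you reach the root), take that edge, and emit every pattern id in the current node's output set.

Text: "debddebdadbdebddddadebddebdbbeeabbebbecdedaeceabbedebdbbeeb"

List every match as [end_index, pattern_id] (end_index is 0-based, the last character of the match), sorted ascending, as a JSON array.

Construct AC machine:
Trie nodes:
  0='ε' goto b→1 d→4
  1='b' goto b→2
  2='bb' goto e→3
  3='bbe' goto ·  [P0 ends]
  4='d' goto e→5
  5='de' goto b→6
  6='deb' goto d→7
  7='debd' goto ·  [P1 ends]

BFS fail/out derivation:
  n1('b'): parent n0 fail=0; on 'b' 0 → fail=0;  out ∅∪∅=∅
  n4('d'): parent n0 fail=0; on 'd' 0 → fail=0;  out ∅∪∅=∅
  n2('bb'): parent n1 fail=0; on 'b' 0 → fail=1;  out ∅∪∅=∅
  n5('de'): parent n4 fail=0; on 'e' 0 → fail=0;  out ∅∪∅=∅
  n3('bbe'): parent n2 fail=1; on 'e' 1→0 → fail=0;  out {0}∪∅={0}
  n6('deb'): parent n5 fail=0; on 'b' 0 → fail=1;  out ∅∪∅=∅
  n7('debd'): parent n6 fail=1; on 'd' 1→0 → fail=4;  out {1}∪∅={1}

Text stream:
i=0 'd': node 0→4
i=1 'e': node 4→5
i=2 'b': node 5→6
i=3 'd': node 6→7  emit P1@[0:3]
i=4 'd': node 7→4 (fail-walked)
i=5 'e': node 4→5
i=6 'b': node 5→6
i=7 'd': node 6→7  emit P1@[4:7]
i=8 'a': node 7→0 (fail-walked)
i=9 'd': node 0→4
i=10 'b': node 4→1 (fail-walked)
i=11 'd': node 1→4 (fail-walked)
i=12 'e': node 4→5
i=13 'b': node 5→6
i=14 'd': node 6→7  emit P1@[11:14]
i=15 'd': node 7→4 (fail-walked)
i=16 'd': node 4→4 (fail-walked)
i=17 'd': node 4→4 (fail-walked)
i=18 'a': node 4→0 (fail-walked)
i=19 'd': node 0→4
i=20 'e': node 4→5
i=21 'b': node 5→6
i=22 'd': node 6→7  emit P1@[19:22]
i=23 'd': node 7→4 (fail-walked)
i=24 'e': node 4→5
i=25 'b': node 5→6
i=26 'd': node 6→7  emit P1@[23:26]
i=27 'b': node 7→1 (fail-walked)
i=28 'b': node 1→2
i=29 'e': node 2→3  emit P0@[27:29]
i=30 'e': node 3→0 (fail-walked)
i=31 'a': node 0→0
i=32 'b': node 0→1
i=33 'b': node 1→2
i=34 'e': node 2→3  emit P0@[32:34]
i=35 'b': node 3→1 (fail-walked)
i=36 'b': node 1→2
i=37 'e': node 2→3  emit P0@[35:37]
i=38 'c': node 3→0 (fail-walked)
i=39 'd': node 0→4
i=40 'e': node 4→5
i=41 'd': node 5→4 (fail-walked)
i=42 'a': node 4→0 (fail-walked)
i=43 'e': node 0→0
i=44 'c': node 0→0
i=45 'e': node 0→0
i=46 'a': node 0→0
i=47 'b': node 0→1
i=48 'b': node 1→2
i=49 'e': node 2→3  emit P0@[47:49]
i=50 'd': node 3→4 (fail-walked)
i=51 'e': node 4→5
i=52 'b': node 5→6
i=53 'd': node 6→7  emit P1@[50:53]
i=54 'b': node 7→1 (fail-walked)
i=55 'b': node 1→2
i=56 'e': node 2→3  emit P0@[54:56]
i=57 'e': node 3→0 (fail-walked)
i=58 'b': node 0→1

Result: [[3,1],[7,1],[14,1],[22,1],[26,1],[29,0],[34,0],[37,0],[49,0],[53,1],[56,0]]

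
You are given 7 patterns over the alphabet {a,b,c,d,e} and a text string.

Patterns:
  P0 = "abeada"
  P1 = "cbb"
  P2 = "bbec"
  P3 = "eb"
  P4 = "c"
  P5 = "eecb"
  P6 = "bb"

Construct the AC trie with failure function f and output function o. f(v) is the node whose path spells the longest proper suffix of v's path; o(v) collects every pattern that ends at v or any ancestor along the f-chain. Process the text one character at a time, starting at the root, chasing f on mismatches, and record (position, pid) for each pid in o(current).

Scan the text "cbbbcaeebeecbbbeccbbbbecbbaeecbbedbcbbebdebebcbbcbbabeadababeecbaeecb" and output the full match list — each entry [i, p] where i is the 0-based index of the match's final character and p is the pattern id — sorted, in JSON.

Build automaton:
Trie (insert patterns):
  n0 'ε': a→1 b→10 c→7 e→14
  n1 'a': b→2
  n2 'ab': e→3
  n3 'abe': a→4
  n4 'abea': d→5
  n5 'abead': a→6
  n6 'abeada': ·  [P0 ends]
  n7 'c': b→8  [P4 ends]
  n8 'cb': b→9
  n9 'cbb': ·  [P1 ends]
  n10 'b': b→11
  n11 'bb': e→12  [P6 ends]
  n12 'bbe': c→13
  n13 'bbec': ·  [P2 ends]
  n14 'e': b→15 e→16
  n15 'eb': ·  [P3 ends]
  n16 'ee': c→17
  n17 'eec': b→18
  n18 'eecb': ·  [P5 ends]

BFS fail/out derivation:
  n1('a'): parent n0 fail=0; on 'a' 0 → fail=0;  out ∅∪∅=∅
  n7('c'): parent n0 fail=0; on 'c' 0 → fail=0;  out {4}∪∅={4}
  n10('b'): parent n0 fail=0; on 'b' 0 → fail=0;  out ∅∪∅=∅
  n14('e'): parent n0 fail=0; on 'e' 0 → fail=0;  out ∅∪∅=∅
  n2('ab'): parent n1 fail=0; on 'b' 0 → fail=10;  out ∅∪∅=∅
  n8('cb'): parent n7 fail=0; on 'b' 0 → fail=10;  out ∅∪∅=∅
  n11('bb'): parent n10 fail=0; on 'b' 0 → fail=10;  out {6}∪∅={6}
  n15('eb'): parent n14 fail=0; on 'b' 0 → fail=10;  out {3}∪∅={3}
  n16('ee'): parent n14 fail=0; on 'e' 0 → fail=14;  out ∅∪∅=∅
  n3('abe'): parent n2 fail=10; on 'e' 10→0 → fail=14;  out ∅∪∅=∅
  n9('cbb'): parent n8 fail=10; on 'b' 10 → fail=11;  out {1}∪{6}={1,6}
  n12('bbe'): parent n11 fail=10; on 'e' 10→0 → fail=14;  out ∅∪∅=∅
  n17('eec'): parent n16 fail=14; on 'c' 14→0 → fail=7;  out ∅∪{4}={4}
  n4('abea'): parent n3 fail=14; on 'a' 14→0 → fail=1;  out ∅∪∅=∅
  n13('bbec'): parent n12 fail=14; on 'c' 14→0 → fail=7;  out {2}∪{4}={2,4}
  n18('eecb'): parent n17 fail=7; on 'b' 7 → fail=8;  out {5}∪∅={5}
  n5('abead'): parent n4 fail=1; on 'd' 1→0 → fail=0;  out ∅∪∅=∅
  n6('abeada'): parent n5 fail=0; on 'a' 0 → fail=1;  out {0}∪∅={0}

Run:
pos 0 'c': at 7  ** P4@[0:0]
pos 1 'b': at 8
pos 2 'b': at 9  ** P1@[0:2],P6@[1:2]
pos 3 'b': at 11 (fail-walked)  ** P6@[2:3]
pos 4 'c': at 7 (fail-walked)  ** P4@[4:4]
pos 5 'a': at 1 (fail-walked)
pos 6 'e': at 14 (fail-walked)
pos 7 'e': at 16
pos 8 'b': at 15 (fail-walked)  ** P3@[7:8]
pos 9 'e': at 14 (fail-walked)
pos 10 'e': at 16
pos 11 'c': at 17  ** P4@[11:11]
pos 12 'b': at 18  ** P5@[9:12]
pos 13 'b': at 9 (fail-walked)  ** P1@[11:13],P6@[12:13]
pos 14 'b': at 11 (fail-walked)  ** P6@[13:14]
pos 15 'e': at 12
pos 16 'c': at 13  ** P2@[13:16],P4@[16:16]
pos 17 'c': at 7 (fail-walked)  ** P4@[17:17]
pos 18 'b': at 8
pos 19 'b': at 9  ** P1@[17:19],P6@[18:19]
pos 20 'b': at 11 (fail-walked)  ** P6@[19:20]
pos 21 'b': at 11 (fail-walked)  ** P6@[20:21]
pos 22 'e': at 12
pos 23 'c': at 13  ** P2@[20:23],P4@[23:23]
pos 24 'b': at 8 (fail-walked)
pos 25 'b': at 9  ** P1@[23:25],P6@[24:25]
pos 26 'a': at 1 (fail-walked)
pos 27 'e': at 14 (fail-walked)
pos 28 'e': at 16
pos 29 'c': at 17  ** P4@[29:29]
pos 30 'b': at 18  ** P5@[27:30]
pos 31 'b': at 9 (fail-walked)  ** P1@[29:31],P6@[30:31]
pos 32 'e': at 12 (fail-walked)
pos 33 'd': at 0 (fail-walked)
pos 34 'b': at 10
pos 35 'c': at 7 (fail-walked)  ** P4@[35:35]
pos 36 'b': at 8
pos 37 'b': at 9  ** P1@[35:37],P6@[36:37]
pos 38 'e': at 12 (fail-walked)
pos 39 'b': at 15 (fail-walked)  ** P3@[38:39]
pos 40 'd': at 0 (fail-walked)
pos 41 'e': at 14
pos 42 'b': at 15  ** P3@[41:42]
pos 43 'e': at 14 (fail-walked)
pos 44 'b': at 15  ** P3@[43:44]
pos 45 'c': at 7 (fail-walked)  ** P4@[45:45]
pos 46 'b': at 8
pos 47 'b': at 9  ** P1@[45:47],P6@[46:47]
pos 48 'c': at 7 (fail-walked)  ** P4@[48:48]
pos 49 'b': at 8
pos 50 'b': at 9  ** P1@[48:50],P6@[49:50]
pos 51 'a': at 1 (fail-walked)
pos 52 'b': at 2
pos 53 'e': at 3
pos 54 'a': at 4
pos 55 'd': at 5
pos 56 'a': at 6  ** P0@[51:56]
pos 57 'b': at 2 (fail-walked)
pos 58 'a': at 1 (fail-walked)
pos 59 'b': at 2
pos 60 'e': at 3
pos 61 'e': at 16 (fail-walked)
pos 62 'c': at 17  ** P4@[62:62]
pos 63 'b': at 18  ** P5@[60:63]
pos 64 'a': at 1 (fail-walked)
pos 65 'e': at 14 (fail-walked)
pos 66 'e': at 16
pos 67 'c': at 17  ** P4@[67:67]
pos 68 'b': at 18  ** P5@[65:68]

Result: [[0,4],[2,1],[2,6],[3,6],[4,4],[8,3],[11,4],[12,5],[13,1],[13,6],[14,6],[16,2],[16,4],[17,4],[19,1],[19,6],[20,6],[21,6],[23,2],[23,4],[25,1],[25,6],[29,4],[30,5],[31,1],[31,6],[35,4],[37,1],[37,6],[39,3],[42,3],[44,3],[45,4],[47,1],[47,6],[48,4],[50,1],[50,6],[56,0],[62,4],[63,5],[67,4],[68,5]]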